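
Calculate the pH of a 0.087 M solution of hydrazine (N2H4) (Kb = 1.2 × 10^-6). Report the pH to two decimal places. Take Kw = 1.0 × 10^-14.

N2H4 + H2O ⇌ N2H5+ + OH-
Let x = [OH-] at equilibrium. Kb = x²/(0.087 − x).
Neglecting x in the denominator: x = √(1.2 × 10^-6 × 0.087) = 3.23 × 10^-4 M
pOH = −log(3.23 × 10^-4) = 3.49; pH = 14.00 − 3.49 = 10.51

pH = 10.51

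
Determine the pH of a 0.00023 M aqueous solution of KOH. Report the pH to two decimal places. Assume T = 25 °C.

KOH is a strong base; [OH-] = 0.00023 M.
pOH = -log(0.00023) = 3.64
pH = 14.00 - 3.64 = 10.36

pH = 10.36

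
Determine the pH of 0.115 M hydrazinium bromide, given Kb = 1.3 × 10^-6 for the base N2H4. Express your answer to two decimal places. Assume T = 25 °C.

N2H5+ is the conjugate acid of the weak base N2H4.
Ka = Kw/Kb = 1.0×10^-14 / 1.3 × 10^-6 = 7.69 × 10^-9
Ka = x²/(0.115 − x) = 7.69 × 10^-9
Neglecting x in the denominator: x = √(7.69 × 10^-9 × 0.115) = 2.97 × 10^-5 M
Check: 0.026% ionized — well under 5%, approximation valid.
pH = −log[H+] = −log(2.97 × 10^-5) = 4.53

pH = 4.53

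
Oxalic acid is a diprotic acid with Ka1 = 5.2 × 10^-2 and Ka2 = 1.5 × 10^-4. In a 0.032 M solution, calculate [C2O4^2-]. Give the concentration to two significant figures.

First ionization gives [H+] ≈ [HC2O4-] = 2.24 × 10^-2 M.
Second step: Ka2 = [H+][C2O4^2-]/[HC2O4-] ≈ [C2O4^2-] (since [H+] ≈ [HC2O4-]).
So [C2O4^2-] ≈ Ka2.

1.5 × 10^-4 M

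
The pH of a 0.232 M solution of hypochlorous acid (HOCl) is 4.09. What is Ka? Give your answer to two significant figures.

Ka = 2.8 × 10^-8

[H+] = 10^(-4.09) = 8.13 × 10^-5 M
At equilibrium [HA] = 0.232 − 8.13 × 10^-5 = 2.32 × 10^-1 M
Ka = [H+][A-]/[HA] = (8.13 × 10^-5)² / 2.32 × 10^-1 = 2.8 × 10^-8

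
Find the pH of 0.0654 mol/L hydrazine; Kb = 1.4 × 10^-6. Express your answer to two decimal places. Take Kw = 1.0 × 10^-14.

pH = 10.48

N2H4 + H2O ⇌ N2H5+ + OH-
Kb = [OH-]²/(0.0654 − [OH-]) = 1.4 × 10^-6
Assume [OH-] ≪ 0.0654: [OH-] ≈ √(1.4 × 10^-6 × 0.0654) = 3.03 × 10^-4 M
Check: 0.46% ionized — well under 5%, approximation valid.
pOH = 3.52, so pH = 14.00 − pOH = 10.48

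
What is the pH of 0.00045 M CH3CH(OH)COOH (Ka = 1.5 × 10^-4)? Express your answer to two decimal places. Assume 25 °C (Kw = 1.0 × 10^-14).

CH3CH(OH)COOH ⇌ CH3CH(OH)COO- + H+
From the ICE table, Ka = x²/(0.00045 − x) = 1.5 × 10^-4.
The 5% rule fails; solving x² + Ka·x − Ka·C₀ = 0 exactly:
x = [−0.00015 + √(0.00015² + 2.7e-07)]/2 = 1.95 × 10^-4 M
pH = −log[H+] = −log(1.95 × 10^-4) = 3.71

pH = 3.71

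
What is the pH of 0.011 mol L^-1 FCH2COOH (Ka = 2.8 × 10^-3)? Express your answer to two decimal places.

FCH2COOH ⇌ FCH2COO- + H+
Ka = x²/(0.011 − x) = 2.8 × 10^-3
x is not negligible relative to C₀; solve x² + 0.0028·x − 3.08e-05 = 0.
x = (−Ka + √(Ka² + 4·Ka·C₀))/2 = 4.32 × 10^-3 M
pH = −log[H+] = −log(4.32 × 10^-3) = 2.36

pH = 2.36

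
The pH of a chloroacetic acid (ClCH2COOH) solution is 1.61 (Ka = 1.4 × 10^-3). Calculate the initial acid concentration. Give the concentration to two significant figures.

C₀ = 4.5 × 10^-1 M

[H+] = 10^(-1.61) = 2.45 × 10^-2 M = x
Ka = x²/(C₀ − x) ⇒ C₀ = x + x²/Ka
C₀ = 2.45 × 10^-2 + (2.45 × 10^-2)²/(1.4 × 10^-3) = 4.53 × 10^-1 M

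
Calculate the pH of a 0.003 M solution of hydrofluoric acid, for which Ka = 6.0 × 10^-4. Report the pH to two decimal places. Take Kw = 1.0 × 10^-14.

HF ⇌ F- + H+
Let x = [H+] at equilibrium. Ka = x²/(0.003 − x).
The 5% rule fails; solving x² + Ka·x − Ka·C₀ = 0 exactly:
x = [−0.0006 + √(0.0006² + 7.2e-06)]/2 = 1.07 × 10^-3 M
pH = −log[H+] = −log(1.07 × 10^-3) = 2.97

pH = 2.97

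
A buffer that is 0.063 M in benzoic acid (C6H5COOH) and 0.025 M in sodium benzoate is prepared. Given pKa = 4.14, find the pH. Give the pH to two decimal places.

Using pH = pKa + log([base]/[acid]) with [base]/[acid] = 0.025/0.063:
pH = 4.14 + (-0.401) = 3.74

pH = 3.74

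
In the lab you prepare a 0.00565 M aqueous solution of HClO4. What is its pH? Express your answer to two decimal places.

HClO4 is a strong acid and dissociates completely, so [H+] = 0.00565 M.
pH = -log(0.00565) = 2.25

pH = 2.25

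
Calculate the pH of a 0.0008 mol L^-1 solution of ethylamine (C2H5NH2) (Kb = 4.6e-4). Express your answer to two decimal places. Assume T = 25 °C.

pH = 10.62

C2H5NH2 + H2O ⇌ C2H5NH3+ + OH-
Kb = [OH-]²/(0.0008 − [OH-]) = 4.6 × 10^-4
[OH-] is not negligible relative to C₀; solve [OH-]² + 0.00046·[OH-] − 3.68e-07 = 0.
[OH-] = [−0.00046 + √(0.00046² + 1.47e-06)]/2 = 4.19 × 10^-4 M
pOH = 3.38, so pH = 14.00 − pOH = 10.62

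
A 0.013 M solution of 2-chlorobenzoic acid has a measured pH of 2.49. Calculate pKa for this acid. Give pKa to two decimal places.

[H+] = 10^(-2.49) = 3.24 × 10^-3 M
At equilibrium [HA] = 0.013 − 3.24 × 10^-3 = 9.76 × 10^-3 M
Ka = [H+][A-]/[HA] = (3.24 × 10^-3)² / 9.76 × 10^-3 = 1.08 × 10^-3
pKa = -log(1.08 × 10^-3) = 2.97

pKa = 2.97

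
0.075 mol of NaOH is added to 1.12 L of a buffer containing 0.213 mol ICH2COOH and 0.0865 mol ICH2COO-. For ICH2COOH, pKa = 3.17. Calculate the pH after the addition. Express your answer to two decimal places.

After neutralization: n(ICH2COOH) = 0.138 mol, n(ICH2COO-) = 0.161 mol.
Henderson–Hasselbalch with mole ratio 0.161/0.138: pH = 3.17 + (+0.067)

pH = 3.24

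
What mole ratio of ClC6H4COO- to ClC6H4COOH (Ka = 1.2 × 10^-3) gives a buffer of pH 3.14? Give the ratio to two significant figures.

pKa = -log(1.2 × 10^-3) = 2.921
pH = pKa + log(r) ⇒ log(r) = 3.14 − 2.921 = +0.219
r = [ClC6H4COO-]/[ClC6H4COOH] = 10^(+0.219) = 1.66

ratio = 1.7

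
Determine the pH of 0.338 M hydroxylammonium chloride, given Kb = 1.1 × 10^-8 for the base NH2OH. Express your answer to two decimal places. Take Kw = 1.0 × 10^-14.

pH = 3.26

NH3OH+ is the conjugate acid of the weak base NH2OH.
Ka = Kw/Kb = 1.0×10^-14 / 1.1 × 10^-8 = 9.09 × 10^-7
Ka = [H+]²/(0.338 − [H+]) = 9.09 × 10^-7
Neglecting [H+] in the denominator: [H+] = √(9.09 × 10^-7 × 0.338) = 5.54 × 10^-4 M
pH = −log[H+] = −log(5.54 × 10^-4) = 3.26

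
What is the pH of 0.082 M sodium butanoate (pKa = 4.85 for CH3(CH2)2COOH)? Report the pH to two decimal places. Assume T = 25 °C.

CH3(CH2)2COO- is the conjugate base of the weak acid CH3(CH2)2COOH.
Ka = 10^(−4.85) = 1.41 × 10^-5
Kb = Kw/Ka = 1.0×10^-14 / 1.41 × 10^-5 = 7.09 × 10^-10
Kb = [OH-]²/(0.082 − [OH-]) = 7.09 × 10^-10
Assume [OH-] ≪ 0.082: [OH-] ≈ √(7.09 × 10^-10 × 0.082) = 7.62 × 10^-6 M
([OH-]/C₀ = 0.0093% < 5%, so the approximation holds.)
pOH = 5.12, so pH = 14.00 − pOH = 8.88

pH = 8.88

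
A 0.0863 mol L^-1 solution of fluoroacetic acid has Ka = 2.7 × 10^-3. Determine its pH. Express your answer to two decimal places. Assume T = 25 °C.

pH = 1.85

FCH2COOH ⇌ FCH2COO- + H+
From the ICE table, Ka = [H+]²/(0.0863 − [H+]) = 2.7 × 10^-3.
Here C₀/Ka ≈ 32, so the small-[H+] approximation fails. Use the quadratic:
[H+] = [−0.0027 + √(0.0027² + 0.000932)]/2 = 1.40 × 10^-2 M
pH = −log[H+] = −log(1.40 × 10^-2) = 1.85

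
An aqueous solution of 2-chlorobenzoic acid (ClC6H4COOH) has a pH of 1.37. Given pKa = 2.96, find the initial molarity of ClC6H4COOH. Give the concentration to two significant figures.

C₀ = 1.7 M

[H+] = 10^(-1.37) = 4.27 × 10^-2 M = x
Ka = 10^(−2.96) = 1.10 × 10^-3
Ka = x²/(C₀ − x) ⇒ C₀ = x + x²/Ka
C₀ = 4.27 × 10^-2 + (4.27 × 10^-2)²/(1.10 × 10^-3) = 1.70 M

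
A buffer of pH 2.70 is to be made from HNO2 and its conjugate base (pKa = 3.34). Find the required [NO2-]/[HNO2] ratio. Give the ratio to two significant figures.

pH = pKa + log(r) ⇒ log(r) = 2.70 − 3.34 = -0.64
r = [NO2-]/[HNO2] = 10^(-0.64) = 0.229

ratio = 0.23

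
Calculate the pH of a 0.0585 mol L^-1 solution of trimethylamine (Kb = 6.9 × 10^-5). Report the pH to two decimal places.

(CH3)3N + H2O ⇌ (CH3)3NH+ + OH-
Kb = x²/(0.0585 − x) = 6.9 × 10^-5
Assume x ≪ 0.0585: x ≈ √(6.9 × 10^-5 × 0.0585) = 2.01 × 10^-3 M
pOH = 2.70, so pH = 14.00 − pOH = 11.30

pH = 11.30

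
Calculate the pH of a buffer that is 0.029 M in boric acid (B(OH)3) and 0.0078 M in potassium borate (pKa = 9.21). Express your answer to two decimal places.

pH = 8.64

Henderson–Hasselbalch: pH = pKa + log([B(OH)4-]/[B(OH)3]) = 9.21 + log(0.0078/0.029)
pH = 9.21 + (-0.570) = 8.64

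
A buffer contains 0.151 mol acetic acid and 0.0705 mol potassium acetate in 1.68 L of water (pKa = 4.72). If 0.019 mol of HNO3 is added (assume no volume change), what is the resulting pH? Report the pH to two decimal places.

pH = 4.20

Added H+ converts CH3COO- to CH3COOH: CH3COOH → 0.17 mol, CH3COO- → 0.0515 mol.
pH = pKa + log(n_CH3COO-/n_CH3COOH) = 4.72 + log(0.0515/0.17) = 4.72 + (-0.519)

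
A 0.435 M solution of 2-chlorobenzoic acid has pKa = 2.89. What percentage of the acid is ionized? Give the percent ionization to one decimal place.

5.3%

ClC6H4COOH ⇌ ClC6H4COO- + H+; let x = [H+] at equilibrium.
Ka = 10^(−2.89) = 1.29 × 10^-3
Ka = x²/(C₀ − x); solving the quadratic gives x = 2.31 × 10^-2 M.
Fraction ionized = 2.31 × 10^-2 / 0.435 = 0.0531 → 5.3%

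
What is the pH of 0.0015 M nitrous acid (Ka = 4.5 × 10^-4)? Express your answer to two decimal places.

HNO2 ⇌ NO2- + H+
Ka = [H+]²/(0.0015 − [H+]) = 4.5 × 10^-4
Here C₀/Ka ≈ 3.33, so the small-[H+] approximation fails. Use the quadratic:
[H+] = [−0.00045 + √(0.00045² + 2.7e-06)]/2 = 6.27 × 10^-4 M
pH = −log(6.27 × 10^-4) = 3.20

pH = 3.20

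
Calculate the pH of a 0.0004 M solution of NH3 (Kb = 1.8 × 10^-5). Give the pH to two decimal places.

NH3 + H2O ⇌ NH4+ + OH-
From the ICE table, Kb = [OH-]²/(0.0004 − [OH-]) = 1.8 × 10^-5.
Here C₀/Kb ≈ 22.2, so the small-[OH-] approximation fails. Use the quadratic:
[OH-] = [−1.8e-05 + √(1.8e-05² + 2.88e-08)]/2 = 7.63 × 10^-5 M
pOH = 4.12, so pH = 14.00 − pOH = 9.88

pH = 9.88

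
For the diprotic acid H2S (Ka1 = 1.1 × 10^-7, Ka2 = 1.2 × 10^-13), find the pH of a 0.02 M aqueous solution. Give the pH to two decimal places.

Since Ka1 ≫ Ka2, the first ionization dominates [H+].
Ka1 = x²/(0.02 − x) = 1.1 × 10^-7
x ≈ √(1.1 × 10^-7 × 0.02) = 4.69 × 10^-5 M
pH = −log(4.69 × 10^-5) = 4.33

pH = 4.33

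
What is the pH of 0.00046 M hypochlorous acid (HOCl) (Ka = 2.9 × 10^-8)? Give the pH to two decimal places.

HOCl ⇌ OCl- + H+
From the ICE table, Ka = x²/(0.00046 − x) = 2.9 × 10^-8.
Since Ka ≪ C₀, x ≈ √(Ka·C₀) = 3.65 × 10^-6 M.
Check: 0.79% ionized — well under 5%, approximation valid.
pH = −log[H+] = −log(3.65 × 10^-6) = 5.44

pH = 5.44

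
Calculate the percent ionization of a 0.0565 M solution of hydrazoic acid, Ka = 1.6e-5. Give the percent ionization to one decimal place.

HN3 ⇌ N3- + H+; let x = [H+] at equilibrium.
x ≈ √(Ka·C₀) = √(1.6 × 10^-5 × 0.0565) = 9.51 × 10^-4 M
% ionization = x/C₀ × 100% = 9.51 × 10^-4/0.0565 × 100% = 1.7%

1.7%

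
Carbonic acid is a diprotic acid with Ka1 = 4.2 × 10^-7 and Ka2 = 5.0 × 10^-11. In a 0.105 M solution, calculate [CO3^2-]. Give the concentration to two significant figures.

5.0 × 10^-11 M

First ionization gives [H+] ≈ [HCO3-] = 2.10 × 10^-4 M.
Second step: Ka2 = [H+][CO3^2-]/[HCO3-] ≈ [CO3^2-] (since [H+] ≈ [HCO3-]).
So [CO3^2-] ≈ Ka2.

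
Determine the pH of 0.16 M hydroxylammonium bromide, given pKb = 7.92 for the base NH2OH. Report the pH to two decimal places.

NH3OH+ is the conjugate acid of the weak base NH2OH.
Kb = 10^(−7.92) = 1.20 × 10^-8
Ka = Kw/Kb = 1.0×10^-14 / 1.20 × 10^-8 = 8.33 × 10^-7
Ka = [H+]²/(0.16 − [H+]) = 8.33 × 10^-7
Assume [H+] ≪ 0.16: [H+] ≈ √(8.33 × 10^-7 × 0.16) = 3.65 × 10^-4 M
pH = −log[H+] = −log(3.65 × 10^-4) = 3.44

pH = 3.44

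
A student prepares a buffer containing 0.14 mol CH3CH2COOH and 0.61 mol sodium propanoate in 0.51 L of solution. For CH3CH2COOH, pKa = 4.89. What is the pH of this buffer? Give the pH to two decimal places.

pH = 5.53

Henderson–Hasselbalch: pH = pKa + log([CH3CH2COO-]/[CH3CH2COOH]) = 4.89 + log(0.61/0.14)
pH = 4.89 + (+0.639) = 5.53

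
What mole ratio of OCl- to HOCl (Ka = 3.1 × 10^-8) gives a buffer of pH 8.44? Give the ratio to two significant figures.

pKa = -log(3.1 × 10^-8) = 7.509
pH = pKa + log(r) ⇒ log(r) = 8.44 − 7.509 = +0.931
r = [OCl-]/[HOCl] = 10^(+0.931) = 8.53

ratio = 8.5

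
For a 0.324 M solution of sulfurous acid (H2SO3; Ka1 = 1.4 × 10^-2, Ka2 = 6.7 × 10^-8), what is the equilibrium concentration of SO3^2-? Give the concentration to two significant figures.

First ionization gives [H+] ≈ [HSO3-] = 6.07 × 10^-2 M.
Second step: Ka2 = [H+][SO3^2-]/[HSO3-] ≈ [SO3^2-] (since [H+] ≈ [HSO3-]).
So [SO3^2-] ≈ Ka2.

6.7 × 10^-8 M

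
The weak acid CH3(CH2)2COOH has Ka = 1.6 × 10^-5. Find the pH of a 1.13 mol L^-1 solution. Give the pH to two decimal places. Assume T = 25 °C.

pH = 2.37

CH3(CH2)2COOH ⇌ CH3(CH2)2COO- + H+
From the ICE table, Ka = x²/(1.13 − x) = 1.6 × 10^-5.
Assume x ≪ 1.13: x ≈ √(1.6 × 10^-5 × 1.13) = 4.25 × 10^-3 M
(x/C₀ = 0.38% < 5%, so the approximation holds.)
pH = −log[H+] = −log(4.25 × 10^-3) = 2.37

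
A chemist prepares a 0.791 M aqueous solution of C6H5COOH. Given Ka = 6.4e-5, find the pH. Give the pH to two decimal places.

C6H5COOH ⇌ C6H5COO- + H+
Ka = [H+]²/(0.791 − [H+]) = 6.4 × 10^-5
Neglecting [H+] in the denominator: [H+] = √(6.4 × 10^-5 × 0.791) = 7.12 × 10^-3 M
pH = −log[H+] = −log(7.12 × 10^-3) = 2.15

pH = 2.15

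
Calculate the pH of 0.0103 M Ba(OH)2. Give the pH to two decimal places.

Ba(OH)2 is a strong base (each formula unit releases 2 OH-); [OH-] = 0.0206 M.
pOH = -log(0.0206) = 1.69
pH = 14.00 - 1.69 = 12.31

pH = 12.31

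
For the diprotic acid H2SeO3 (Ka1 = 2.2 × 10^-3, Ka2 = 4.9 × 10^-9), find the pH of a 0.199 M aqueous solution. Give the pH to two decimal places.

Since Ka1 ≫ Ka2, the first ionization dominates [H+].
Ka1 = x²/(0.199 − x) = 2.2 × 10^-3
Solving the quadratic: x = (−Ka1 + √(Ka1² + 4·Ka1·C₀))/2 = 1.99 × 10^-2 M
pH = −log(1.99 × 10^-2) = 1.70

pH = 1.70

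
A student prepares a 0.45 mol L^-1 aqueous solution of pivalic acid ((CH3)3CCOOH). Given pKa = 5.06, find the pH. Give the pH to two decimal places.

pH = 2.70

(CH3)3CCOOH ⇌ (CH3)3CCOO- + H+
Ka = 10^(−5.06) = 8.71 × 10^-6
Ka = [H+]²/(0.45 − [H+]) = 8.71 × 10^-6
Neglecting [H+] in the denominator: [H+] = √(8.71 × 10^-6 × 0.45) = 1.98 × 10^-3 M
pH = −log(1.98 × 10^-3) = 2.70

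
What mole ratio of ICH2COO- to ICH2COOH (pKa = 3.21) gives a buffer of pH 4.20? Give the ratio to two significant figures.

pH = pKa + log(r) ⇒ log(r) = 4.20 − 3.21 = +0.99
r = [ICH2COO-]/[ICH2COOH] = 10^(+0.99) = 9.77

ratio = 9.8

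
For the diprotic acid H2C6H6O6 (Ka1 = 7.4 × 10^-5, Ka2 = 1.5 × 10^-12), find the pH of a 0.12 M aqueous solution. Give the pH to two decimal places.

pH = 2.53

Since Ka1 ≫ Ka2, the first ionization dominates [H+].
Ka1 = x²/(0.12 − x) = 7.4 × 10^-5
x ≈ √(7.4 × 10^-5 × 0.12) = 2.98 × 10^-3 M
pH = −log(2.98 × 10^-3) = 2.53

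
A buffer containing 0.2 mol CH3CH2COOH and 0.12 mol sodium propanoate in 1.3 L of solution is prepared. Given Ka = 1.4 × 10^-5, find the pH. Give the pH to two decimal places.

pH = 4.63

pKa = −log(1.4 × 10^-5) = 4.854
Henderson–Hasselbalch: pH = pKa + log([CH3CH2COO-]/[CH3CH2COOH]) = 4.854 + log(0.12/0.2)
pH = 4.854 + (-0.222) = 4.63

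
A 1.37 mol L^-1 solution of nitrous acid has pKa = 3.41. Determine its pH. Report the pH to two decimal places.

pH = 1.64

HNO2 ⇌ NO2- + H+
Ka = 10^(−3.41) = 3.89 × 10^-4
Ka = [H+]²/(1.37 − [H+]) = 3.89 × 10^-4
Assume [H+] ≪ 1.37: [H+] ≈ √(3.89 × 10^-4 × 1.37) = 2.31 × 10^-2 M
pH = −log(2.31 × 10^-2) = 1.64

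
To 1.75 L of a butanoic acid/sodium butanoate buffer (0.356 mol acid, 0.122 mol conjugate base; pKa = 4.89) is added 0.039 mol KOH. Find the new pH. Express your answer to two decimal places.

pH = 4.60

OH- converts CH3(CH2)2COOH to CH3(CH2)2COO-: CH3(CH2)2COOH → 0.317 mol, CH3(CH2)2COO- → 0.161 mol.
Henderson–Hasselbalch with mole ratio 0.161/0.317: pH = 4.89 + (-0.294)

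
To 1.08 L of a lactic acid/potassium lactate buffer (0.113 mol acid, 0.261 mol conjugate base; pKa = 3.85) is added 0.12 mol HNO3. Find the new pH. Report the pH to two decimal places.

After neutralization: n(CH3CH(OH)COOH) = 0.233 mol, n(CH3CH(OH)COO-) = 0.141 mol.
pH = pKa + log(n_CH3CH(OH)COO-/n_CH3CH(OH)COOH) = 3.85 + log(0.141/0.233) = 3.85 + (-0.218)

pH = 3.63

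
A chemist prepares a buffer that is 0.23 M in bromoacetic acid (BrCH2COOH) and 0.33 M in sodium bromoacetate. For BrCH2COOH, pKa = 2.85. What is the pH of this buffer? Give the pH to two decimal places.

pH = 3.01

Using pH = pKa + log([base]/[acid]) with [base]/[acid] = 0.33/0.23:
pH = 2.85 + (+0.157) = 3.01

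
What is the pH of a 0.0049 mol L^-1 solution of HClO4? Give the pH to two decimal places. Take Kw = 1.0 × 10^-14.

pH = 2.31

HClO4 is a strong acid and dissociates completely, so [H+] = 0.0049 M.
pH = -log(0.0049) = 2.31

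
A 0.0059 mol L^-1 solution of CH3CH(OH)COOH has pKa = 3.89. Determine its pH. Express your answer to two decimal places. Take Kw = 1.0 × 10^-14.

pH = 3.09

CH3CH(OH)COOH ⇌ CH3CH(OH)COO- + H+
Ka = 10^(−3.89) = 1.29 × 10^-4
From the ICE table, Ka = x²/(0.0059 − x) = 1.29 × 10^-4.
x is not negligible relative to C₀; solve x² + 0.000129·x − 7.61e-07 = 0.
x = (−Ka + √(Ka² + 4·Ka·C₀))/2 = 8.10 × 10^-4 M
pH = −log(8.10 × 10^-4) = 3.09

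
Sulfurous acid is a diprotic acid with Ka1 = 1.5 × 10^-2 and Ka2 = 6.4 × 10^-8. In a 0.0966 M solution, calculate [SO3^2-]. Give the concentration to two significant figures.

First ionization gives [H+] ≈ [HSO3-] = 3.13 × 10^-2 M.
Second step: Ka2 = [H+][SO3^2-]/[HSO3-] ≈ [SO3^2-] (since [H+] ≈ [HSO3-]).
So [SO3^2-] ≈ Ka2.

6.4 × 10^-8 M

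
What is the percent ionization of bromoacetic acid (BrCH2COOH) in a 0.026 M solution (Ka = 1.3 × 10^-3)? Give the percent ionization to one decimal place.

20.0%

BrCH2COOH ⇌ BrCH2COO- + H+; let x = [H+] at equilibrium.
Solve x² + 0.0013x − 3.38e-05 = 0 → x = 5.20 × 10^-3 M
% ionization = x/C₀ × 100% = 5.20 × 10^-3/0.026 × 100% = 20.0%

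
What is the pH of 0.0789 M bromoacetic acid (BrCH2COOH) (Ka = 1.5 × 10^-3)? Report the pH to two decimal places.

BrCH2COOH ⇌ BrCH2COO- + H+
Let x = [H+] at equilibrium. Ka = x²/(0.0789 − x).
The 5% rule fails; solving x² + Ka·x − Ka·C₀ = 0 exactly:
x = [−0.0015 + √(0.0015² + 0.000473)]/2 = 1.02 × 10^-2 M
pH = −log[H+] = −log(1.02 × 10^-2) = 1.99

pH = 1.99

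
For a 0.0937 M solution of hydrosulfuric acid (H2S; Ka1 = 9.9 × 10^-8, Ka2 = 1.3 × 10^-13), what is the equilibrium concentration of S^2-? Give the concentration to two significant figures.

First ionization gives [H+] ≈ [HS-] = 9.63 × 10^-5 M.
Second step: Ka2 = [H+][S^2-]/[HS-] ≈ [S^2-] (since [H+] ≈ [HS-]).
So [S^2-] ≈ Ka2.

1.3 × 10^-13 M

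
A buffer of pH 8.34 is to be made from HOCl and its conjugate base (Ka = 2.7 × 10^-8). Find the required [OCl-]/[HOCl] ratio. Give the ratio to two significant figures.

pKa = -log(2.7 × 10^-8) = 7.569
pH = pKa + log(r) ⇒ log(r) = 8.34 − 7.569 = +0.771
r = [OCl-]/[HOCl] = 10^(+0.771) = 5.9

ratio = 5.9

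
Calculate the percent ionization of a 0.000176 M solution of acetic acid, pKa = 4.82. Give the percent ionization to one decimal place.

25.3%

CH3COOH ⇌ CH3COO- + H+; let x = [H+] at equilibrium.
Ka = 10^(−4.82) = 1.51 × 10^-5
Ka = x²/(C₀ − x); solving the quadratic gives x = 4.46 × 10^-5 M.
% ionization = x/C₀ × 100% = 4.46 × 10^-5/0.000176 × 100% = 25.3%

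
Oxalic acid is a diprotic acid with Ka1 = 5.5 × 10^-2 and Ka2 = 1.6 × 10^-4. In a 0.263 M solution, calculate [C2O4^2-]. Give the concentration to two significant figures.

1.6 × 10^-4 M

First ionization gives [H+] ≈ [HC2O4-] = 9.59 × 10^-2 M.
Second step: Ka2 = [H+][C2O4^2-]/[HC2O4-] ≈ [C2O4^2-] (since [H+] ≈ [HC2O4-]).
So [C2O4^2-] ≈ Ka2.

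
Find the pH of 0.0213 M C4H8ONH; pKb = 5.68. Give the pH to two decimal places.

C4H8ONH + H2O ⇌ C4H8ONH2+ + OH-
Kb = 10^(−5.68) = 2.09 × 10^-6
Let x = [OH-] at equilibrium. Kb = x²/(0.0213 − x).
Assume x ≪ 0.0213: x ≈ √(2.09 × 10^-6 × 0.0213) = 2.11 × 10^-4 M
(x/C₀ = 0.99% < 5%, so the approximation holds.)
pOH = −log(2.11 × 10^-4) = 3.68; pH = 14.00 − 3.68 = 10.32

pH = 10.32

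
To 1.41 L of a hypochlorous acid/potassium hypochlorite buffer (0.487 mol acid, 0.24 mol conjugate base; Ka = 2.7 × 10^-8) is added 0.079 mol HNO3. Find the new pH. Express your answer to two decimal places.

Added H+ converts OCl- to HOCl: HOCl → 0.566 mol, OCl- → 0.161 mol.
pKa = −log(2.7 × 10^-8) = 7.569
Henderson–Hasselbalch with mole ratio 0.161/0.566: pH = 7.569 + (-0.546)

pH = 7.02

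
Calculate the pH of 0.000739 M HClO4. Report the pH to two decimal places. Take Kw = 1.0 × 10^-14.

pH = 3.13

HClO4 is a strong acid and dissociates completely, so [H+] = 0.000739 M.
pH = -log(0.000739) = 3.13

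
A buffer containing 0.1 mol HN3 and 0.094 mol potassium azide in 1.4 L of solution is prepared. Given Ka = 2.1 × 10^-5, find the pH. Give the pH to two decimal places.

pH = 4.65

pKa = −log(2.1 × 10^-5) = 4.678
Henderson–Hasselbalch: pH = pKa + log([N3-]/[HN3]) = 4.678 + log(0.094/0.1)
pH = 4.678 + (-0.027) = 4.65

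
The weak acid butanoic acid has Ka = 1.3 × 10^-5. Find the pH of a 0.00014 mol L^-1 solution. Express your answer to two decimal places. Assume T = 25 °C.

CH3(CH2)2COOH ⇌ CH3(CH2)2COO- + H+
Ka = x²/(0.00014 − x) = 1.3 × 10^-5
The 5% rule fails; solving x² + Ka·x − Ka·C₀ = 0 exactly:
x = (−Ka + √(Ka² + 4·Ka·C₀))/2 = 3.67 × 10^-5 M
pH = −log(3.67 × 10^-5) = 4.44

pH = 4.44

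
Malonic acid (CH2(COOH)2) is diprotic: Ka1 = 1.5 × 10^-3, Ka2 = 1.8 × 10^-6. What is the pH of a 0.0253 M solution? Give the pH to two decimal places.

Ka1 ≫ Ka2, so treat the first dissociation as the only significant source of H+.
Ka1 = x²/(0.0253 − x) = 1.5 × 10^-3
Solving the quadratic: x = (−Ka1 + √(Ka1² + 4·Ka1·C₀))/2 = 5.46 × 10^-3 M
pH = −log(5.46 × 10^-3) = 2.26

pH = 2.26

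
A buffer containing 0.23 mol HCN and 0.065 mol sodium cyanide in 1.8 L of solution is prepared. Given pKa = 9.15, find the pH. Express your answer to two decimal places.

Using pH = pKa + log([base]/[acid]) with [base]/[acid] = 0.065/0.23:
pH = 9.15 + (-0.549) = 8.60

pH = 8.60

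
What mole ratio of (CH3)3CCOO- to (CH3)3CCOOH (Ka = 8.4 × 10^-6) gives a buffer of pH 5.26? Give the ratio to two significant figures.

pKa = -log(8.4 × 10^-6) = 5.076
pH = pKa + log(r) ⇒ log(r) = 5.26 − 5.076 = +0.184
r = [(CH3)3CCOO-]/[(CH3)3CCOOH] = 10^(+0.184) = 1.53

ratio = 1.5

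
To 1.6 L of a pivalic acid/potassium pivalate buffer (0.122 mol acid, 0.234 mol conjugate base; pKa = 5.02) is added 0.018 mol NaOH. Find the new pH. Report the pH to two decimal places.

OH- converts (CH3)3CCOOH to (CH3)3CCOO-: (CH3)3CCOOH → 0.104 mol, (CH3)3CCOO- → 0.252 mol.
pH = pKa + log([A⁻]/[HA]) = 5.02 + log(0.252/0.104) = 5.02 +0.384

pH = 5.40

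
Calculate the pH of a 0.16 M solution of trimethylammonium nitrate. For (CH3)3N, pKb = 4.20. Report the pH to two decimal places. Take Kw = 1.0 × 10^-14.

pH = 5.30

(CH3)3NH+ is the conjugate acid of the weak base (CH3)3N.
Kb = 10^(−4.20) = 6.31 × 10^-5
Ka = Kw/Kb = 1.0×10^-14 / 6.31 × 10^-5 = 1.58 × 10^-10
Ka = [H+]²/(0.16 − [H+]) = 1.58 × 10^-10
Neglecting [H+] in the denominator: [H+] = √(1.58 × 10^-10 × 0.16) = 5.03 × 10^-6 M
Check: 0.0031% ionized — well under 5%, approximation valid.
pH = −log(5.03 × 10^-6) = 5.30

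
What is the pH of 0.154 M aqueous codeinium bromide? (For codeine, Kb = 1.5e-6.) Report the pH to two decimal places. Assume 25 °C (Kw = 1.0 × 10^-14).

pH = 4.49

C18H22NO3+ is the conjugate acid of the weak base C18H21NO3.
Ka = Kw/Kb = 1.0×10^-14 / 1.5 × 10^-6 = 6.67 × 10^-9
Ka = [H+]²/(0.154 − [H+]) = 6.67 × 10^-9
Since Ka ≪ C₀, [H+] ≈ √(Ka·C₀) = 3.20 × 10^-5 M.
([H+]/C₀ = 0.021% < 5%, so the approximation holds.)
pH = −log(3.20 × 10^-5) = 4.49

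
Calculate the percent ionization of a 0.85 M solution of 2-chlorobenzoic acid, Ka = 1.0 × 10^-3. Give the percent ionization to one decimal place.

ClC6H4COOH ⇌ ClC6H4COO- + H+; let x = [H+] at equilibrium.
x ≈ √(Ka·C₀) = √(1.0 × 10^-3 × 0.85) = 2.92 × 10^-2 M
Fraction ionized = 2.92 × 10^-2 / 0.85 = 0.0344 → 3.4%

3.4%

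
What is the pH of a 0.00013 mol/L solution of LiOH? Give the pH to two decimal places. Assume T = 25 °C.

pH = 10.11

LiOH is a strong base; [OH-] = 0.00013 M.
pOH = -log(0.00013) = 3.89
pH = 14.00 - 3.89 = 10.11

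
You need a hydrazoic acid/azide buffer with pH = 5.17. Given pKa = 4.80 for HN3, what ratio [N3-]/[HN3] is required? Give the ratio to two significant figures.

pH = pKa + log(r) ⇒ log(r) = 5.17 − 4.80 = +0.37
r = [N3-]/[HN3] = 10^(+0.37) = 2.34

ratio = 2.3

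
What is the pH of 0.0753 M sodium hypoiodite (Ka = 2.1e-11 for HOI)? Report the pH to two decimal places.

OI- is the conjugate base of the weak acid HOI.
Kb = Kw/Ka = 1.0×10^-14 / 2.1 × 10^-11 = 4.76 × 10^-4
Kb = x²/(0.0753 − x) = 4.76 × 10^-4
Here C₀/Kb ≈ 158, so the small-x approximation fails. Use the quadratic:
x = [−0.000476 + √(0.000476² + 0.000143)]/2 = 5.75 × 10^-3 M
pOH = 2.24, so pH = 14.00 − pOH = 11.76

pH = 11.76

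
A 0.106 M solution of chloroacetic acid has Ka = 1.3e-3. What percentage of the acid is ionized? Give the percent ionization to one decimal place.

10.5%

ClCH2COOH ⇌ ClCH2COO- + H+; let x = [H+] at equilibrium.
Solve x² + 0.0013x − 0.000138 = 0 → x = 1.11 × 10^-2 M
% ionization = x/C₀ × 100% = 1.11 × 10^-2/0.106 × 100% = 10.5%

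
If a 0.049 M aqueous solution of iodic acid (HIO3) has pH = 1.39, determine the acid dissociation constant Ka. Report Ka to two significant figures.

Ka = 2.0 × 10^-1

[H+] = 10^(-1.39) = 4.07 × 10^-2 M
At equilibrium [HA] = 0.049 − 4.07 × 10^-2 = 8.30 × 10^-3 M
Ka = [H+][A-]/[HA] = (4.07 × 10^-2)² / 8.30 × 10^-3 = 2.0 × 10^-1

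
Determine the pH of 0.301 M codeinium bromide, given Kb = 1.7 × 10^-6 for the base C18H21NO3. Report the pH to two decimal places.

pH = 4.38

C18H22NO3+ is the conjugate acid of the weak base C18H21NO3.
Ka = Kw/Kb = 1.0×10^-14 / 1.7 × 10^-6 = 5.88 × 10^-9
From the ICE table, Ka = x²/(0.301 − x) = 5.88 × 10^-9.
Since Ka ≪ C₀, x ≈ √(Ka·C₀) = 4.21 × 10^-5 M.
(x/C₀ = 0.014% < 5%, so the approximation holds.)
pH = −log(4.21 × 10^-5) = 4.38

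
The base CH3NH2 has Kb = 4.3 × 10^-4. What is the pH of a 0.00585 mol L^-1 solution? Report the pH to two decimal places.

CH3NH2 + H2O ⇌ CH3NH3+ + OH-
From the ICE table, Kb = [OH-]²/(0.00585 − [OH-]) = 4.3 × 10^-4.
[OH-] is not negligible relative to C₀; solve [OH-]² + 0.00043·[OH-] − 2.52e-06 = 0.
[OH-] = [−0.00043 + √(0.00043² + 1.01e-05)]/2 = 1.39 × 10^-3 M
pOH = 2.86, so pH = 14.00 − pOH = 11.14

pH = 11.14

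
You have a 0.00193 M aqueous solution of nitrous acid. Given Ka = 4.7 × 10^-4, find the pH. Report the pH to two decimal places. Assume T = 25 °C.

HNO2 ⇌ NO2- + H+
Ka = x²/(0.00193 − x) = 4.7 × 10^-4
The 5% rule fails; solving x² + Ka·x − Ka·C₀ = 0 exactly:
x = [−0.00047 + √(0.00047² + 3.63e-06)]/2 = 7.46 × 10^-4 M
pH = −log[H+] = −log(7.46 × 10^-4) = 3.13

pH = 3.13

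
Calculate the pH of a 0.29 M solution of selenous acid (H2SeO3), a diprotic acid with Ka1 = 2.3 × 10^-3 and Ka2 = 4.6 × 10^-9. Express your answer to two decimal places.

pH = 1.61

Ka1 ≫ Ka2, so treat the first dissociation as the only significant source of H+.
Ka1 = x²/(0.29 − x) = 2.3 × 10^-3
Solving the quadratic: x = (−Ka1 + √(Ka1² + 4·Ka1·C₀))/2 = 2.47 × 10^-2 M
pH = −log(2.47 × 10^-2) = 1.61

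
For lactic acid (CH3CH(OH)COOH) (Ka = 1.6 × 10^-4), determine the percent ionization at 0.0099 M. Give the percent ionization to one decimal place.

11.9%

CH3CH(OH)COOH ⇌ CH3CH(OH)COO- + H+; let x = [H+] at equilibrium.
Ka = x²/(C₀ − x); solving the quadratic gives x = 1.18 × 10^-3 M.
Fraction ionized = 1.18 × 10^-3 / 0.0099 = 0.1192 → 11.9%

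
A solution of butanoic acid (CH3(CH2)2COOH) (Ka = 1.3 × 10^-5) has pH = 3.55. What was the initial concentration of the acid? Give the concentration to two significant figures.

[H+] = 10^(-3.55) = 2.82 × 10^-4 M = x
Ka = x²/(C₀ − x) ⇒ C₀ = x + x²/Ka
C₀ = 2.82 × 10^-4 + (2.82 × 10^-4)²/(1.3 × 10^-5) = 6.40 × 10^-3 M

C₀ = 6.4 × 10^-3 M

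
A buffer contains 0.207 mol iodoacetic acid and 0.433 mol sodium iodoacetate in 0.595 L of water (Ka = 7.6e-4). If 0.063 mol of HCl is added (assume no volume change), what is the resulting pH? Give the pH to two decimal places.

pH = 3.26

Added H+ converts ICH2COO- to ICH2COOH: ICH2COOH → 0.27 mol, ICH2COO- → 0.37 mol.
pKa = −log(7.6 × 10^-4) = 3.119
pH = pKa + log(n_ICH2COO-/n_ICH2COOH) = 3.119 + log(0.37/0.27) = 3.119 + (+0.137)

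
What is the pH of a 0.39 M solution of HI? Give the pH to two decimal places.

HI is a strong acid and dissociates completely, so [H+] = 0.39 M.
pH = -log(0.39) = 0.41

pH = 0.41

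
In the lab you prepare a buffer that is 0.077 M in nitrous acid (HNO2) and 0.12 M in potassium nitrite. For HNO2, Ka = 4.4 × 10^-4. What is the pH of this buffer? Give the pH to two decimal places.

pKa = −log(4.4 × 10^-4) = 3.357
Henderson–Hasselbalch: pH = pKa + log([NO2-]/[HNO2]) = 3.357 + log(0.12/0.077)
pH = 3.357 + (+0.193) = 3.55

pH = 3.55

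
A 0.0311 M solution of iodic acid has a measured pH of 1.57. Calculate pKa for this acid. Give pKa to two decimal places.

[H+] = 10^(-1.57) = 2.69 × 10^-2 M
At equilibrium [HA] = 0.0311 − 2.69 × 10^-2 = 4.20 × 10^-3 M
Ka = [H+][A-]/[HA] = (2.69 × 10^-2)² / 4.20 × 10^-3 = 1.72 × 10^-1
pKa = -log(1.72 × 10^-1) = 0.76

pKa = 0.76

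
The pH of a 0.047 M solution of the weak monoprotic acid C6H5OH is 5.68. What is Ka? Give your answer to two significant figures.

[H+] = 10^(-5.68) = 2.09 × 10^-6 M
At equilibrium [HA] = 0.047 − 2.09 × 10^-6 = 4.70 × 10^-2 M
Ka = [H+][A-]/[HA] = (2.09 × 10^-6)² / 4.70 × 10^-2 = 9.3 × 10^-11

Ka = 9.3 × 10^-11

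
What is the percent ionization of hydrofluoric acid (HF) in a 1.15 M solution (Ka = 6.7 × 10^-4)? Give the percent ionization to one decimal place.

2.4%

HF ⇌ F- + H+; let x = [H+] at equilibrium.
x ≈ √(Ka·C₀) = √(6.7 × 10^-4 × 1.15) = 2.78 × 10^-2 M
% ionization = x/C₀ × 100% = 2.78 × 10^-2/1.15 × 100% = 2.4%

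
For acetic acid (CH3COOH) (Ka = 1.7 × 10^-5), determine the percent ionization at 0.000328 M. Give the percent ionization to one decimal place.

20.3%

CH3COOH ⇌ CH3COO- + H+; let x = [H+] at equilibrium.
Solve x² + 1.7e-05x − 5.58e-09 = 0 → x = 6.67 × 10^-5 M
% ionization = x/C₀ × 100% = 6.67 × 10^-5/0.000328 × 100% = 20.3%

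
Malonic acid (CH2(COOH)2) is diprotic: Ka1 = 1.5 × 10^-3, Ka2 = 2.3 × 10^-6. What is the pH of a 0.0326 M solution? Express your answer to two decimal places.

Since Ka1 ≫ Ka2, the first ionization dominates [H+].
Ka1 = x²/(0.0326 − x) = 1.5 × 10^-3
Solving the quadratic: x = (−Ka1 + √(Ka1² + 4·Ka1·C₀))/2 = 6.28 × 10^-3 M
pH = −log(6.28 × 10^-3) = 2.20

pH = 2.20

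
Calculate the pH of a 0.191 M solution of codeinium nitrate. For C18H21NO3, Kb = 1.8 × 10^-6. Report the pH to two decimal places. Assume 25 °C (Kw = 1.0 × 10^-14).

C18H22NO3+ is the conjugate acid of the weak base C18H21NO3.
Ka = Kw/Kb = 1.0×10^-14 / 1.8 × 10^-6 = 5.56 × 10^-9
From the ICE table, Ka = [H+]²/(0.191 − [H+]) = 5.56 × 10^-9.
Neglecting [H+] in the denominator: [H+] = √(5.56 × 10^-9 × 0.191) = 3.26 × 10^-5 M
pH = −log(3.26 × 10^-5) = 4.49

pH = 4.49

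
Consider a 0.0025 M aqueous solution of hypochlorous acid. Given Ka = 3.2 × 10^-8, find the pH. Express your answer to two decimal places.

HOCl ⇌ OCl- + H+
From the ICE table, Ka = [H+]²/(0.0025 − [H+]) = 3.2 × 10^-8.
Neglecting [H+] in the denominator: [H+] = √(3.2 × 10^-8 × 0.0025) = 8.94 × 10^-6 M
pH = −log[H+] = −log(8.94 × 10^-6) = 5.05

pH = 5.05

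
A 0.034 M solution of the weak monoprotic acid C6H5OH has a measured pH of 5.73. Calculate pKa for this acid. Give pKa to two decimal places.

pKa = 9.99

[H+] = 10^(-5.73) = 1.86 × 10^-6 M
At equilibrium [HA] = 0.034 − 1.86 × 10^-6 = 3.40 × 10^-2 M
Ka = [H+][A-]/[HA] = (1.86 × 10^-6)² / 3.40 × 10^-2 = 1.02 × 10^-10
pKa = -log(1.02 × 10^-10) = 9.99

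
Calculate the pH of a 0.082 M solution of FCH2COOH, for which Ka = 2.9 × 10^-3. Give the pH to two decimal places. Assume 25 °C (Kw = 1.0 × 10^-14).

pH = 1.85

FCH2COOH ⇌ FCH2COO- + H+
Ka = x²/(0.082 − x) = 2.9 × 10^-3
The 5% rule fails; solving x² + Ka·x − Ka·C₀ = 0 exactly:
x = [−0.0029 + √(0.0029² + 0.000951)]/2 = 1.40 × 10^-2 M
pH = −log[H+] = −log(1.40 × 10^-2) = 1.85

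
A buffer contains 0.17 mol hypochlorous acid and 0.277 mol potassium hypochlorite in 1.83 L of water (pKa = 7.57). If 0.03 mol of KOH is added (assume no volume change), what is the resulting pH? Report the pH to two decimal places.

pH = 7.91

OH- converts HOCl to OCl-: HOCl → 0.14 mol, OCl- → 0.307 mol.
Henderson–Hasselbalch with mole ratio 0.307/0.14: pH = 7.57 + (+0.341)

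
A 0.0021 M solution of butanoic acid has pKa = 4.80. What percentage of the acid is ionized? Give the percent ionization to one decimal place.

CH3(CH2)2COOH ⇌ CH3(CH2)2COO- + H+; let x = [H+] at equilibrium.
Ka = 10^(−4.80) = 1.58 × 10^-5
Solve x² + 1.58e-05x − 3.32e-08 = 0 → x = 1.74 × 10^-4 M
Fraction ionized = 1.74 × 10^-4 / 0.0021 = 0.0829 → 8.3%

8.3%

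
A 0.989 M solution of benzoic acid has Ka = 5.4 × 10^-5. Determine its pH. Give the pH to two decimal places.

pH = 2.14

C6H5COOH ⇌ C6H5COO- + H+
Ka = [H+]²/(0.989 − [H+]) = 5.4 × 10^-5
Neglecting [H+] in the denominator: [H+] = √(5.4 × 10^-5 × 0.989) = 7.31 × 10^-3 M
pH = −log(7.31 × 10^-3) = 2.14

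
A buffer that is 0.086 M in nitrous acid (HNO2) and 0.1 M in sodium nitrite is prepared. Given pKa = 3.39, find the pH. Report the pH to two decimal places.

pH = 3.46

Using pH = pKa + log([base]/[acid]) with [base]/[acid] = 0.1/0.086:
pH = 3.39 + (+0.066) = 3.46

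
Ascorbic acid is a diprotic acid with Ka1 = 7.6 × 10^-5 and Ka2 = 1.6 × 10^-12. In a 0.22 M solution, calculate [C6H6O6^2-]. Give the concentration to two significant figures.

First ionization gives [H+] ≈ [HC6H6O6-] = 4.09 × 10^-3 M.
Second step: Ka2 = [H+][C6H6O6^2-]/[HC6H6O6-] ≈ [C6H6O6^2-] (since [H+] ≈ [HC6H6O6-]).
So [C6H6O6^2-] ≈ Ka2.

1.6 × 10^-12 M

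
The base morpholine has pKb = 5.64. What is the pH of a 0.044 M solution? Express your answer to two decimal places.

pH = 10.50

C4H8ONH + H2O ⇌ C4H8ONH2+ + OH-
Kb = 10^(−5.64) = 2.29 × 10^-6
Kb = [OH-]²/(0.044 − [OH-]) = 2.29 × 10^-6
Assume [OH-] ≪ 0.044: [OH-] ≈ √(2.29 × 10^-6 × 0.044) = 3.17 × 10^-4 M
Check: 0.72% ionized — well under 5%, approximation valid.
pOH = −log(3.17 × 10^-4) = 3.50; pH = 14.00 − 3.50 = 10.50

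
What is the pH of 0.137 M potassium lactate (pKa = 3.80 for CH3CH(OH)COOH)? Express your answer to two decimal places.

CH3CH(OH)COO- is the conjugate base of the weak acid CH3CH(OH)COOH.
Ka = 10^(−3.80) = 1.58 × 10^-4
Kb = Kw/Ka = 1.0×10^-14 / 1.58 × 10^-4 = 6.33 × 10^-11
Kb = [OH-]²/(0.137 − [OH-]) = 6.33 × 10^-11
Assume [OH-] ≪ 0.137: [OH-] ≈ √(6.33 × 10^-11 × 0.137) = 2.94 × 10^-6 M
([OH-]/C₀ = 0.0021% < 5%, so the approximation holds.)
pOH = 5.53, so pH = 14.00 − pOH = 8.47

pH = 8.47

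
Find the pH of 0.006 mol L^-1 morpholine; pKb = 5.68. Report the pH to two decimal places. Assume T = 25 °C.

pH = 10.05

C4H8ONH + H2O ⇌ C4H8ONH2+ + OH-
Kb = 10^(−5.68) = 2.09 × 10^-6
Let x = [OH-] at equilibrium. Kb = x²/(0.006 − x).
Since Kb ≪ C₀, x ≈ √(Kb·C₀) = 1.12 × 10^-4 M.
(x/C₀ = 1.9% < 5%, so the approximation holds.)
pOH = −log(1.12 × 10^-4) = 3.95; pH = 14.00 − 3.95 = 10.05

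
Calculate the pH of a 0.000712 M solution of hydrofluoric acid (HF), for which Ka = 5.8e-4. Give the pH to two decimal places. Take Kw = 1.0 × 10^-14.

pH = 3.38

HF ⇌ F- + H+
From the ICE table, Ka = [H+]²/(0.000712 − [H+]) = 5.8 × 10^-4.
The 5% rule fails; solving [H+]² + Ka·[H+] − Ka·C₀ = 0 exactly:
[H+] = [−0.00058 + √(0.00058² + 1.65e-06)]/2 = 4.15 × 10^-4 M
pH = −log[H+] = −log(4.15 × 10^-4) = 3.38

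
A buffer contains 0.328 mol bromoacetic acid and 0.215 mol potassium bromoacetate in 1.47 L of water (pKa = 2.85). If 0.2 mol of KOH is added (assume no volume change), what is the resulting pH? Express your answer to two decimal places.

After neutralization: n(BrCH2COOH) = 0.128 mol, n(BrCH2COO-) = 0.415 mol.
pH = pKa + log([A⁻]/[HA]) = 2.85 + log(0.415/0.128) = 2.85 +0.511

pH = 3.36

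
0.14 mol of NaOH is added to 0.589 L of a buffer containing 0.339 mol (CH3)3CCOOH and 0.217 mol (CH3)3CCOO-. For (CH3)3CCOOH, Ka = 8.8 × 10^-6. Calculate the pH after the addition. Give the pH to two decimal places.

OH- converts (CH3)3CCOOH to (CH3)3CCOO-: (CH3)3CCOOH → 0.199 mol, (CH3)3CCOO- → 0.357 mol.
pKa = −log(8.8 × 10^-6) = 5.056
Henderson–Hasselbalch with mole ratio 0.357/0.199: pH = 5.056 + (+0.254)

pH = 5.31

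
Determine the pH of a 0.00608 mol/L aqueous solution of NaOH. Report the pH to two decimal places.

pH = 11.78

NaOH is a strong base; [OH-] = 0.00608 M.
pOH = -log(0.00608) = 2.22
pH = 14.00 - 2.22 = 11.78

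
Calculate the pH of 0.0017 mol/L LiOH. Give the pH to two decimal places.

LiOH is a strong base; [OH-] = 0.0017 M.
pOH = -log(0.0017) = 2.77
pH = 14.00 - 2.77 = 11.23

pH = 11.23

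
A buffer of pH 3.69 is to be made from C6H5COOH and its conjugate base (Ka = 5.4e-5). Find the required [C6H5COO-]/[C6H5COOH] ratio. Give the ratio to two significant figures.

pKa = -log(5.4 × 10^-5) = 4.268
pH = pKa + log(r) ⇒ log(r) = 3.69 − 4.268 = -0.578
r = [C6H5COO-]/[C6H5COOH] = 10^(-0.578) = 0.264

ratio = 0.26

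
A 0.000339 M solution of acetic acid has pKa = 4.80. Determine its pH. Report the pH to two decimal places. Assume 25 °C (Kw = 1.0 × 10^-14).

pH = 4.18

CH3COOH ⇌ CH3COO- + H+
Ka = 10^(−4.80) = 1.58 × 10^-5
From the ICE table, Ka = x²/(0.000339 − x) = 1.58 × 10^-5.
Here C₀/Ka ≈ 21.5, so the small-x approximation fails. Use the quadratic:
x = (−Ka + √(Ka² + 4·Ka·C₀))/2 = 6.57 × 10^-5 M
pH = −log(6.57 × 10^-5) = 4.18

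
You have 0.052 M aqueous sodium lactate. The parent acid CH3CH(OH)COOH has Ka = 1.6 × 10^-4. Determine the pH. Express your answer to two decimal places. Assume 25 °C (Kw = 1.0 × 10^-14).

pH = 8.26

CH3CH(OH)COO- is the conjugate base of the weak acid CH3CH(OH)COOH.
Kb = Kw/Ka = 1.0×10^-14 / 1.6 × 10^-4 = 6.25 × 10^-11
Kb = x²/(0.052 − x) = 6.25 × 10^-11
Neglecting x in the denominator: x = √(6.25 × 10^-11 × 0.052) = 1.80 × 10^-6 M
Check: 0.0035% ionized — well under 5%, approximation valid.
pOH = −log(1.80 × 10^-6) = 5.74; pH = 14.00 − 5.74 = 8.26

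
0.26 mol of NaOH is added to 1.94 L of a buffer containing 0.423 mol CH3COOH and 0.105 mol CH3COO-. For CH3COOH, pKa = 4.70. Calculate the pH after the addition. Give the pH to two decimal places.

OH- converts CH3COOH to CH3COO-: CH3COOH → 0.163 mol, CH3COO- → 0.365 mol.
pH = pKa + log([A⁻]/[HA]) = 4.70 + log(0.365/0.163) = 4.70 +0.350

pH = 5.05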